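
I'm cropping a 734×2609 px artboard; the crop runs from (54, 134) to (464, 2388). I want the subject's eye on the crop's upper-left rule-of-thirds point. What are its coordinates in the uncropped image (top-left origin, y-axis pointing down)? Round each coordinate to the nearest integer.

(191, 885)

Crop width = 464 − 54 = 410 px; one third is 136.67 px.
Crop height = 2388 − 134 = 2254 px; one third is 751.33 px.
The upper-left point is one-third across and one-third down within the crop:
x = 54 + 1 × 136.67 ≈ 191; y = 134 + 1 × 751.33 ≈ 885.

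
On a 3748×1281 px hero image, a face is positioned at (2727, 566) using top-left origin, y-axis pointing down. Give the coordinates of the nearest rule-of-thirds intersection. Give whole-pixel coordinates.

Third lines: x ∈ {1249, 2499}, y ∈ {427, 854}.
2727 is closer to x = 2499; 566 is closer to y = 427.
So the nearest intersection is the upper-right power point.

(2499, 427)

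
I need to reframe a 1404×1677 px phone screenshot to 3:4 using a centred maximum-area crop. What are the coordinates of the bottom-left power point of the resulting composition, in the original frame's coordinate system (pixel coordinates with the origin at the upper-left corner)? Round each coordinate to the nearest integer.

1404/1677 > 3/4, so the 3:4 crop keeps the full height 1677 and trims width to 1677 × 3/4 = 1257.75 px.
Left offset = (1404 − 1257.75)/2 = 73.12 px; top offset = 0.
Bottom-left is one-third across and two-thirds down within the crop:
x = 73.12 + 1 × 1257.75/3 ≈ 492; y = 0.00 + 2 × 1677.00/3 ≈ 1118.

(492, 1118)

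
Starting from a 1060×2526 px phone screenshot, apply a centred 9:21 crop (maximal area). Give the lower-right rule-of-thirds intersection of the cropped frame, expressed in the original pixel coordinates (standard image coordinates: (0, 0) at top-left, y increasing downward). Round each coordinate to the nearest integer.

(707, 1675)

1060/2526 < 9/21, so the 9:21 crop keeps the full width 1060 and trims height to 1060 × 21/9 = 2473.33 px.
Top offset = (2526 − 2473.33)/2 = 26.33 px; left offset = 0.
Lower-right is two-thirds across and two-thirds down within the crop:
x = 0.00 + 2 × 1060.00/3 ≈ 707; y = 26.33 + 2 × 2473.33/3 ≈ 1675.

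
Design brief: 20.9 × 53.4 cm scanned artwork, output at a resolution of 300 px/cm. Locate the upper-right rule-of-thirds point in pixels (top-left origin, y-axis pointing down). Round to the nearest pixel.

(4180, 5340)

In pixels the canvas is 20.9 × 300 = 6270 wide and 53.4 × 300 = 16020 tall.
The upper-right point is two-thirds across and one-third down:
x = 2 × 6270/3 ≈ 4180; y = 1 × 16020/3 ≈ 5340.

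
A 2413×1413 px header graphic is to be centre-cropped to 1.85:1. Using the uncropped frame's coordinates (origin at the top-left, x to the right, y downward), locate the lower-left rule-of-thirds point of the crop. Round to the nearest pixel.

2413/1413 < 1.85/1, so the 1.85:1 crop keeps the full width 2413 and trims height to 2413 × 1/1.85 = 1304.32 px.
Top offset = (1413 − 1304.32)/2 = 54.34 px; left offset = 0.
Lower-left is one-third across and two-thirds down within the crop:
x = 0.00 + 1 × 2413.00/3 ≈ 804; y = 54.34 + 2 × 1304.32/3 ≈ 924.

(804, 924)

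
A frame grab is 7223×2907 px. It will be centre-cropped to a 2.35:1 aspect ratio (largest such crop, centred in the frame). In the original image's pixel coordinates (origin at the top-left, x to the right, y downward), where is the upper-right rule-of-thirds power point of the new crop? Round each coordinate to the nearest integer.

x = 4750 px, y = 969 px

7223/2907 > 2.35/1, so the 2.35:1 crop keeps the full height 2907 and trims width to 2907 × 2.35/1 = 6831.45 px.
Left offset = (7223 − 6831.45)/2 = 195.78 px; top offset = 0.
Upper-right is two-thirds across and one-third down within the crop:
x = 195.78 + 2 × 6831.45/3 ≈ 4750; y = 0.00 + 1 × 2907.00/3 ≈ 969.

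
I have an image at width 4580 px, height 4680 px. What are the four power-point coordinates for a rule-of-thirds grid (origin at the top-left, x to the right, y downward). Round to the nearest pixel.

One third of 4580 is 1526.67; one third of 4680 is 1560.
Vertical third lines at x = 1527 and x = 3053; horizontal third lines at y = 1560 and y = 3120.

(1527, 1560), (3053, 1560), (1527, 3120), (3053, 3120)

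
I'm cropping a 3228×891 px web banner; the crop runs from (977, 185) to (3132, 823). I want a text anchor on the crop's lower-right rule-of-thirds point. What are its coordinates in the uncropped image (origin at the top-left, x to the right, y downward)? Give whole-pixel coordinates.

(2414, 610)

Crop width = 3132 − 977 = 2155 px; one third is 718.33 px.
Crop height = 823 − 185 = 638 px; one third is 212.67 px.
The lower-right point is two-thirds across and two-thirds down within the crop:
x = 977 + 2 × 718.33 ≈ 2414; y = 185 + 2 × 212.67 ≈ 610.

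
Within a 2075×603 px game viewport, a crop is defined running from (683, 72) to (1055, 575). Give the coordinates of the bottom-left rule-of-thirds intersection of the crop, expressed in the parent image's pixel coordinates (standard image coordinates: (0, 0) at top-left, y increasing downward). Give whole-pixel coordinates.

(807, 407)

Crop width = 1055 − 683 = 372 px; one third is 124.00 px.
Crop height = 575 − 72 = 503 px; one third is 167.67 px.
The bottom-left point is one-third across and two-thirds down within the crop:
x = 683 + 1 × 124.00 ≈ 807; y = 72 + 2 × 167.67 ≈ 407.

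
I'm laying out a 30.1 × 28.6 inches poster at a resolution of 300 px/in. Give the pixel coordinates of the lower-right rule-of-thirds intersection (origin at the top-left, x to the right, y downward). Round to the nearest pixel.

In pixels the canvas is 30.1 × 300 = 9030 wide and 28.6 × 300 = 8580 tall.
The lower-right point is two-thirds across and two-thirds down:
x = 2 × 9030/3 ≈ 6020; y = 2 × 8580/3 ≈ 5720.

x = 6020 px, y = 5720 px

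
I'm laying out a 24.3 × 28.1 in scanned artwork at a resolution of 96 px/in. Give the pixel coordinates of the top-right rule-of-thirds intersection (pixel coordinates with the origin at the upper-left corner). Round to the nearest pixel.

x = 1555 px, y = 899 px

In pixels the canvas is 24.3 × 96 = 2332.8 wide and 28.1 × 96 = 2697.6 tall.
The top-right point is two-thirds across and one-third down:
x = 2 × 2332.8/3 ≈ 1555; y = 1 × 2697.6/3 ≈ 899.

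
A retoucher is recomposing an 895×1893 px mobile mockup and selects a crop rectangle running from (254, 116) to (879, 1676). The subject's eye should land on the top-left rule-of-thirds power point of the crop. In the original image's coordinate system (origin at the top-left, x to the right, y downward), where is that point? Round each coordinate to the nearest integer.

(462, 636)

Crop width = 879 − 254 = 625 px; one third is 208.33 px.
Crop height = 1676 − 116 = 1560 px; one third is 520.00 px.
The top-left point is one-third across and one-third down within the crop:
x = 254 + 1 × 208.33 ≈ 462; y = 116 + 1 × 520.00 ≈ 636.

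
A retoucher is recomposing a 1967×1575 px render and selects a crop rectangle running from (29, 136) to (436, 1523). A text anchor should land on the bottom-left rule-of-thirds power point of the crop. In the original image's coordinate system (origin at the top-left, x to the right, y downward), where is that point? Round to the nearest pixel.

(165, 1061)

Crop width = 436 − 29 = 407 px; one third is 135.67 px.
Crop height = 1523 − 136 = 1387 px; one third is 462.33 px.
The bottom-left point is one-third across and two-thirds down within the crop:
x = 29 + 1 × 135.67 ≈ 165; y = 136 + 2 × 462.33 ≈ 1061.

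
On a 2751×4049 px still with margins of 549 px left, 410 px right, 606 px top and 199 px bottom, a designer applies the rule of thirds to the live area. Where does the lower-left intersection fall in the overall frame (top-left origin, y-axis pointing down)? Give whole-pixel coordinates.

Content width = 2751 − 549 − 410 = 1792 px; content height = 4049 − 606 − 199 = 3244 px.
Lower-left is one-third across and two-thirds down within the live area.
x = 549 + 1 × 1792/3 = 549 + 597.33 ≈ 1146
y = 606 + 2 × 3244/3 = 606 + 2162.67 ≈ 2769

(1146, 2769)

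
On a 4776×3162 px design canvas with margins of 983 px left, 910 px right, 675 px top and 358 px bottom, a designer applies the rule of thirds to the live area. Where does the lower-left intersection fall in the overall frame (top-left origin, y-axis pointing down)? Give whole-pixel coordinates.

x = 1944 px, y = 2094 px

Content width = 4776 − 983 − 910 = 2883 px; content height = 3162 − 675 − 358 = 2129 px.
Lower-left is one-third across and two-thirds down within the live area.
x = 983 + 1 × 2883/3 = 983 + 961.00 ≈ 1944
y = 675 + 2 × 2129/3 = 675 + 1419.33 ≈ 2094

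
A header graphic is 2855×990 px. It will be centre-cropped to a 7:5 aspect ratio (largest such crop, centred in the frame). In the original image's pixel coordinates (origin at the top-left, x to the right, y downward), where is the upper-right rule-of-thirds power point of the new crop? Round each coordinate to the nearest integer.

(1659, 330)

2855/990 > 7/5, so the 7:5 crop keeps the full height 990 and trims width to 990 × 7/5 = 1386.00 px.
Left offset = (2855 − 1386.00)/2 = 734.50 px; top offset = 0.
Upper-right is two-thirds across and one-third down within the crop:
x = 734.50 + 2 × 1386.00/3 ≈ 1659; y = 0.00 + 1 × 990.00/3 ≈ 330.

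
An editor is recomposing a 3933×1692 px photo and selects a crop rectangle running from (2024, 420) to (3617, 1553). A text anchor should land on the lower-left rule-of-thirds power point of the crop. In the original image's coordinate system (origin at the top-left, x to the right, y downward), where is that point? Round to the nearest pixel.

(2555, 1175)

Crop width = 3617 − 2024 = 1593 px; one third is 531.00 px.
Crop height = 1553 − 420 = 1133 px; one third is 377.67 px.
The lower-left point is one-third across and two-thirds down within the crop:
x = 2024 + 1 × 531.00 ≈ 2555; y = 420 + 2 × 377.67 ≈ 1175.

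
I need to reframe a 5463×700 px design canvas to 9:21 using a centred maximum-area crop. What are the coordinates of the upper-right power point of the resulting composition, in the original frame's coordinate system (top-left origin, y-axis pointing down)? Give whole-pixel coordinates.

(2782, 233)

5463/700 > 9/21, so the 9:21 crop keeps the full height 700 and trims width to 700 × 9/21 = 300.00 px.
Left offset = (5463 − 300.00)/2 = 2581.50 px; top offset = 0.
Upper-right is two-thirds across and one-third down within the crop:
x = 2581.50 + 2 × 300.00/3 ≈ 2782; y = 0.00 + 1 × 700.00/3 ≈ 233.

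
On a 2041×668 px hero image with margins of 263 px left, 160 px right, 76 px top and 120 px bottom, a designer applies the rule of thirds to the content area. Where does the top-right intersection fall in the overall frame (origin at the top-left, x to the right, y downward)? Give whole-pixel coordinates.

x = 1342 px, y = 233 px

Content width = 2041 − 263 − 160 = 1618 px; content height = 668 − 76 − 120 = 472 px.
Top-right is two-thirds across and one-third down within the content area.
x = 263 + 2 × 1618/3 = 263 + 1078.67 ≈ 1342
y = 76 + 1 × 472/3 = 76 + 157.33 ≈ 233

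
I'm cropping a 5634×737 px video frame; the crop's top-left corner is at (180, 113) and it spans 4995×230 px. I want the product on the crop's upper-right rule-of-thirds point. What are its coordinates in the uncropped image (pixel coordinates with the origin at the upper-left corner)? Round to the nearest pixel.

One third of the crop width 4995 is 1665.00 px.
One third of the crop height 230 is 76.67 px.
The upper-right point is two-thirds across and one-third down within the crop:
x = 180 + 2 × 1665.00 ≈ 3510; y = 113 + 1 × 76.67 ≈ 190.

(3510, 190)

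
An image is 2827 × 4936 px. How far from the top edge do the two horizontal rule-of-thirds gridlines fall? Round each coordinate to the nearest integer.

4936 / 3 = 1645.33, so the horizontal lines sit at one and two thirds of 4936.

1645 px and 3291 px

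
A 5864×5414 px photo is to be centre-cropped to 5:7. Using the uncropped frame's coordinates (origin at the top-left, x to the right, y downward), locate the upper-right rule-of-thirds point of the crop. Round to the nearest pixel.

(3577, 1805)

5864/5414 > 5/7, so the 5:7 crop keeps the full height 5414 and trims width to 5414 × 5/7 = 3867.14 px.
Left offset = (5864 − 3867.14)/2 = 998.43 px; top offset = 0.
Upper-right is two-thirds across and one-third down within the crop:
x = 998.43 + 2 × 3867.14/3 ≈ 3577; y = 0.00 + 1 × 5414.00/3 ≈ 1805.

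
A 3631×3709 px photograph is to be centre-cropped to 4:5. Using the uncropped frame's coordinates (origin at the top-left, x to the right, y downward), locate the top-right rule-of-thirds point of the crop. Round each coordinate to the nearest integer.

3631/3709 > 4/5, so the 4:5 crop keeps the full height 3709 and trims width to 3709 × 4/5 = 2967.20 px.
Left offset = (3631 − 2967.20)/2 = 331.90 px; top offset = 0.
Top-right is two-thirds across and one-third down within the crop:
x = 331.90 + 2 × 2967.20/3 ≈ 2310; y = 0.00 + 1 × 3709.00/3 ≈ 1236.

(2310, 1236)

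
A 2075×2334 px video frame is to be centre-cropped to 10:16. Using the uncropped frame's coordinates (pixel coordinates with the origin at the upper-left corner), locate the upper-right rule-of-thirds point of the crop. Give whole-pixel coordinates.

2075/2334 > 10/16, so the 10:16 crop keeps the full height 2334 and trims width to 2334 × 10/16 = 1458.75 px.
Left offset = (2075 − 1458.75)/2 = 308.12 px; top offset = 0.
Upper-right is two-thirds across and one-third down within the crop:
x = 308.12 + 2 × 1458.75/3 ≈ 1281; y = 0.00 + 1 × 2334.00/3 ≈ 778.

x = 1281 px, y = 778 px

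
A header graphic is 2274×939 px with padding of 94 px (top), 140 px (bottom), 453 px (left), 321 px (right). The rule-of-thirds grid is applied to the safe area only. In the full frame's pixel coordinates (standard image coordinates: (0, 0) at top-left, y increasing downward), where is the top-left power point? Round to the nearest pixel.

(953, 329)

Content width = 2274 − 453 − 321 = 1500 px; content height = 939 − 94 − 140 = 705 px.
Top-left is one-third across and one-third down within the safe area.
x = 453 + 1 × 1500/3 = 453 + 500.00 ≈ 953
y = 94 + 1 × 705/3 = 94 + 235.00 ≈ 329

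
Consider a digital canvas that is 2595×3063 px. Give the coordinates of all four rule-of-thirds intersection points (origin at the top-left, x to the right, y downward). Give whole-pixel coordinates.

(865, 1021), (1730, 1021), (865, 2042), (1730, 2042)

One third of 2595 is 865; one third of 3063 is 1021.
Vertical third lines at x = 865 and x = 1730; horizontal third lines at y = 1021 and y = 2042.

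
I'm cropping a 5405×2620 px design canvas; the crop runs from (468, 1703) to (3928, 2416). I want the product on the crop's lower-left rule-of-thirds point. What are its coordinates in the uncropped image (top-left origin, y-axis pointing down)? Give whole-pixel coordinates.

(1621, 2178)

Crop width = 3928 − 468 = 3460 px; one third is 1153.33 px.
Crop height = 2416 − 1703 = 713 px; one third is 237.67 px.
The lower-left point is one-third across and two-thirds down within the crop:
x = 468 + 1 × 1153.33 ≈ 1621; y = 1703 + 2 × 237.67 ≈ 2178.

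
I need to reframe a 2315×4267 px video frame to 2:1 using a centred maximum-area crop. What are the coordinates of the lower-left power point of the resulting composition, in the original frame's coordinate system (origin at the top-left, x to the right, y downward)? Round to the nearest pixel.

2315/4267 < 2/1, so the 2:1 crop keeps the full width 2315 and trims height to 2315 × 1/2 = 1157.50 px.
Top offset = (4267 − 1157.50)/2 = 1554.75 px; left offset = 0.
Lower-left is one-third across and two-thirds down within the crop:
x = 0.00 + 1 × 2315.00/3 ≈ 772; y = 1554.75 + 2 × 1157.50/3 ≈ 2326.

(772, 2326)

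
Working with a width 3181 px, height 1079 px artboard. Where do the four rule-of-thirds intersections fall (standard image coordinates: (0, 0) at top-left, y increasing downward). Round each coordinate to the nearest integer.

(1060, 360), (2121, 360), (1060, 719), (2121, 719)

One third of 3181 is 1060.33; one third of 1079 is 359.67.
Vertical third lines at x = 1060 and x = 2121; horizontal third lines at y = 360 and y = 719.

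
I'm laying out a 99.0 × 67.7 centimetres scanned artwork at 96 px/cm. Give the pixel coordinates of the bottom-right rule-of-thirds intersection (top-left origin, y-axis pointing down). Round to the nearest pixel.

In pixels the canvas is 99.0 × 96 = 9504 wide and 67.7 × 96 = 6499.2 tall.
The bottom-right point is two-thirds across and two-thirds down:
x = 2 × 9504/3 ≈ 6336; y = 2 × 6499.2/3 ≈ 4333.

(6336, 4333)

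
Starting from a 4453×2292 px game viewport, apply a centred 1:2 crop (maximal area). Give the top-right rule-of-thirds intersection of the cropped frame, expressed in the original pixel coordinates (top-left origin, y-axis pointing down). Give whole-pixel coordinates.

4453/2292 > 1/2, so the 1:2 crop keeps the full height 2292 and trims width to 2292 × 1/2 = 1146.00 px.
Left offset = (4453 − 1146.00)/2 = 1653.50 px; top offset = 0.
Top-right is two-thirds across and one-third down within the crop:
x = 1653.50 + 2 × 1146.00/3 ≈ 2418; y = 0.00 + 1 × 2292.00/3 ≈ 764.

x = 2418 px, y = 764 px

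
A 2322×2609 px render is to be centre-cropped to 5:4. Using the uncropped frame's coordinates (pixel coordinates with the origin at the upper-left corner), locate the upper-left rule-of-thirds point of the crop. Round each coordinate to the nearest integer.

2322/2609 < 5/4, so the 5:4 crop keeps the full width 2322 and trims height to 2322 × 4/5 = 1857.60 px.
Top offset = (2609 − 1857.60)/2 = 375.70 px; left offset = 0.
Upper-left is one-third across and one-third down within the crop:
x = 0.00 + 1 × 2322.00/3 ≈ 774; y = 375.70 + 1 × 1857.60/3 ≈ 995.

(774, 995)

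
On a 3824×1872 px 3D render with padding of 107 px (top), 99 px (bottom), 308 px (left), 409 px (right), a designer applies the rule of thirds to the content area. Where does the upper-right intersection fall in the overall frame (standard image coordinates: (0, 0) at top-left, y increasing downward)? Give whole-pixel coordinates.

x = 2379 px, y = 662 px

Content width = 3824 − 308 − 409 = 3107 px; content height = 1872 − 107 − 99 = 1666 px.
Upper-right is two-thirds across and one-third down within the content area.
x = 308 + 2 × 3107/3 = 308 + 2071.33 ≈ 2379
y = 107 + 1 × 1666/3 = 107 + 555.33 ≈ 662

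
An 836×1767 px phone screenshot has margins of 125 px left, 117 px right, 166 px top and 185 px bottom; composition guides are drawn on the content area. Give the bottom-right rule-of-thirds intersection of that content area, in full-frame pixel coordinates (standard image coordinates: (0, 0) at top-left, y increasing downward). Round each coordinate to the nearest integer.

(521, 1110)

Content width = 836 − 125 − 117 = 594 px; content height = 1767 − 166 − 185 = 1416 px.
Bottom-right is two-thirds across and two-thirds down within the content area.
x = 125 + 2 × 594/3 = 125 + 396.00 ≈ 521
y = 166 + 2 × 1416/3 = 166 + 944.00 ≈ 1110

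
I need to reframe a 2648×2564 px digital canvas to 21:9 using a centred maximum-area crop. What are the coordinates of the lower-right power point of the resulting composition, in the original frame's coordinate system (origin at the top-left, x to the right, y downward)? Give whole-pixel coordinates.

2648/2564 < 21/9, so the 21:9 crop keeps the full width 2648 and trims height to 2648 × 9/21 = 1134.86 px.
Top offset = (2564 − 1134.86)/2 = 714.57 px; left offset = 0.
Lower-right is two-thirds across and two-thirds down within the crop:
x = 0.00 + 2 × 2648.00/3 ≈ 1765; y = 714.57 + 2 × 1134.86/3 ≈ 1471.

x = 1765 px, y = 1471 px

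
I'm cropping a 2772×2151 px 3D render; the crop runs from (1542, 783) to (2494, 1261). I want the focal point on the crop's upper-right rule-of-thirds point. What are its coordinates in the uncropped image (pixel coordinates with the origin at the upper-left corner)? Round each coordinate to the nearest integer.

(2177, 942)

Crop width = 2494 − 1542 = 952 px; one third is 317.33 px.
Crop height = 1261 − 783 = 478 px; one third is 159.33 px.
The upper-right point is two-thirds across and one-third down within the crop:
x = 1542 + 2 × 317.33 ≈ 2177; y = 783 + 1 × 159.33 ≈ 942.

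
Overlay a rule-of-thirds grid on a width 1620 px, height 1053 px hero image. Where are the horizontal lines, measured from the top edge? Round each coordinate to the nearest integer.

1053 / 3 = 351, so the horizontal lines sit at one and two thirds of 1053.

y = 351 px and y = 702 px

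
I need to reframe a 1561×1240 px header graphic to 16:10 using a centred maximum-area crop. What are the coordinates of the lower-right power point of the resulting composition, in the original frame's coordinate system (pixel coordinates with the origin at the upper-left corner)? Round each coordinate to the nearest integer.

1561/1240 < 16/10, so the 16:10 crop keeps the full width 1561 and trims height to 1561 × 10/16 = 975.62 px.
Top offset = (1240 − 975.62)/2 = 132.19 px; left offset = 0.
Lower-right is two-thirds across and two-thirds down within the crop:
x = 0.00 + 2 × 1561.00/3 ≈ 1041; y = 132.19 + 2 × 975.62/3 ≈ 783.

(1041, 783)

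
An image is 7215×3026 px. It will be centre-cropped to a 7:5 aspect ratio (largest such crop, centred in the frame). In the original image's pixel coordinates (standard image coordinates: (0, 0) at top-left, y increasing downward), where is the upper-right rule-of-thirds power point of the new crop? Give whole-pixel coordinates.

7215/3026 > 7/5, so the 7:5 crop keeps the full height 3026 and trims width to 3026 × 7/5 = 4236.40 px.
Left offset = (7215 − 4236.40)/2 = 1489.30 px; top offset = 0.
Upper-right is two-thirds across and one-third down within the crop:
x = 1489.30 + 2 × 4236.40/3 ≈ 4314; y = 0.00 + 1 × 3026.00/3 ≈ 1009.

(4314, 1009)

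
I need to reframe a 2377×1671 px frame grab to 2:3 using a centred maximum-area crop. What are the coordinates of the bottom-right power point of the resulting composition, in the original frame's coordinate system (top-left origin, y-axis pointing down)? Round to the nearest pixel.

2377/1671 > 2/3, so the 2:3 crop keeps the full height 1671 and trims width to 1671 × 2/3 = 1114.00 px.
Left offset = (2377 − 1114.00)/2 = 631.50 px; top offset = 0.
Bottom-right is two-thirds across and two-thirds down within the crop:
x = 631.50 + 2 × 1114.00/3 ≈ 1374; y = 0.00 + 2 × 1671.00/3 ≈ 1114.

x = 1374 px, y = 1114 px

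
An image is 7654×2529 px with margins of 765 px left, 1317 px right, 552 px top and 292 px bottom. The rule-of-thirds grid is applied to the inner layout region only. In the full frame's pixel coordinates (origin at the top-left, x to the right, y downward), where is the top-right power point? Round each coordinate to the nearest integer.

x = 4480 px, y = 1114 px

Content width = 7654 − 765 − 1317 = 5572 px; content height = 2529 − 552 − 292 = 1685 px.
Top-right is two-thirds across and one-third down within the inner layout region.
x = 765 + 2 × 5572/3 = 765 + 3714.67 ≈ 4480
y = 552 + 1 × 1685/3 = 552 + 561.67 ≈ 1114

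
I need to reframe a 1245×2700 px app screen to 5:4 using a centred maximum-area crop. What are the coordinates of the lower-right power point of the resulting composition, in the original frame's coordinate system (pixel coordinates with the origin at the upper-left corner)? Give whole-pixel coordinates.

x = 830 px, y = 1516 px

1245/2700 < 5/4, so the 5:4 crop keeps the full width 1245 and trims height to 1245 × 4/5 = 996.00 px.
Top offset = (2700 − 996.00)/2 = 852.00 px; left offset = 0.
Lower-right is two-thirds across and two-thirds down within the crop:
x = 0.00 + 2 × 1245.00/3 ≈ 830; y = 852.00 + 2 × 996.00/3 ≈ 1516.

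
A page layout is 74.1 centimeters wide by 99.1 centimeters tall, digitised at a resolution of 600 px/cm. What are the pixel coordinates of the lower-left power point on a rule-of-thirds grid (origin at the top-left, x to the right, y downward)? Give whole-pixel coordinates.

(14820, 39640)

In pixels the canvas is 74.1 × 600 = 44460 wide and 99.1 × 600 = 59460 tall.
The lower-left point is one-third across and two-thirds down:
x = 1 × 44460/3 ≈ 14820; y = 2 × 59460/3 ≈ 39640.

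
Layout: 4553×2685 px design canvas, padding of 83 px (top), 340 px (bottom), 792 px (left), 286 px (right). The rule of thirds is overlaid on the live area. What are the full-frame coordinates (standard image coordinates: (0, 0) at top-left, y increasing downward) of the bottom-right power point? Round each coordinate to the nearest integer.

Content width = 4553 − 792 − 286 = 3475 px; content height = 2685 − 83 − 340 = 2262 px.
Bottom-right is two-thirds across and two-thirds down within the live area.
x = 792 + 2 × 3475/3 = 792 + 2316.67 ≈ 3109
y = 83 + 2 × 2262/3 = 83 + 1508.00 ≈ 1591

(3109, 1591)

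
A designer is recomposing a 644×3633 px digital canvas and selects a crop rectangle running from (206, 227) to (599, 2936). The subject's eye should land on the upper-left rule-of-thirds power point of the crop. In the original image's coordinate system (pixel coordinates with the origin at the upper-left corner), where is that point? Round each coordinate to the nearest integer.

Crop width = 599 − 206 = 393 px; one third is 131.00 px.
Crop height = 2936 − 227 = 2709 px; one third is 903.00 px.
The upper-left point is one-third across and one-third down within the crop:
x = 206 + 1 × 131.00 ≈ 337; y = 227 + 1 × 903.00 ≈ 1130.

(337, 1130)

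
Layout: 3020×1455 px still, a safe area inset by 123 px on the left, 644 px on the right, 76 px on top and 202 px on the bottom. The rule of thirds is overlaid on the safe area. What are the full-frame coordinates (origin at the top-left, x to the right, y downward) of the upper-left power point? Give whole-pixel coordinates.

Content width = 3020 − 123 − 644 = 2253 px; content height = 1455 − 76 − 202 = 1177 px.
Upper-left is one-third across and one-third down within the safe area.
x = 123 + 1 × 2253/3 = 123 + 751.00 ≈ 874
y = 76 + 1 × 1177/3 = 76 + 392.33 ≈ 468

(874, 468)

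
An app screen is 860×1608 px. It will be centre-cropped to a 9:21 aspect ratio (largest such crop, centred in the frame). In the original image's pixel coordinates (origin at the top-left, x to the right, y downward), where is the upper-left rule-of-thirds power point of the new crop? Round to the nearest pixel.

(315, 536)

860/1608 > 9/21, so the 9:21 crop keeps the full height 1608 and trims width to 1608 × 9/21 = 689.14 px.
Left offset = (860 − 689.14)/2 = 85.43 px; top offset = 0.
Upper-left is one-third across and one-third down within the crop:
x = 85.43 + 1 × 689.14/3 ≈ 315; y = 0.00 + 1 × 1608.00/3 ≈ 536.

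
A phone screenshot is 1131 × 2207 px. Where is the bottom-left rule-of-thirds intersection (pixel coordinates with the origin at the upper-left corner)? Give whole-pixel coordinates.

The bottom-left point sits one-third of the way across and two-thirds of the way down.
x = 1 × 1131/3 ≈ 377; y = 2 × 2207/3 ≈ 1471.

x = 377 px, y = 1471 px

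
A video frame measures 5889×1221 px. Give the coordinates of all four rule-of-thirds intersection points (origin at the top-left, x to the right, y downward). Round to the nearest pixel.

(1963, 407), (3926, 407), (1963, 814), (3926, 814)

One third of 5889 is 1963; one third of 1221 is 407.
Vertical third lines at x = 1963 and x = 3926; horizontal third lines at y = 407 and y = 814.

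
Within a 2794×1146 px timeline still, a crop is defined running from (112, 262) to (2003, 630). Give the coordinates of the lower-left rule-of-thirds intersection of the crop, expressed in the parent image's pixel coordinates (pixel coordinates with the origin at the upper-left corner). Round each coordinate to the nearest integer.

Crop width = 2003 − 112 = 1891 px; one third is 630.33 px.
Crop height = 630 − 262 = 368 px; one third is 122.67 px.
The lower-left point is one-third across and two-thirds down within the crop:
x = 112 + 1 × 630.33 ≈ 742; y = 262 + 2 × 122.67 ≈ 507.

x = 742 px, y = 507 px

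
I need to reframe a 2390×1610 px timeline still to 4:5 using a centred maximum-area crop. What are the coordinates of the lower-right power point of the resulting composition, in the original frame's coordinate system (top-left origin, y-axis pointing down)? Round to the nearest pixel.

(1410, 1073)

2390/1610 > 4/5, so the 4:5 crop keeps the full height 1610 and trims width to 1610 × 4/5 = 1288.00 px.
Left offset = (2390 − 1288.00)/2 = 551.00 px; top offset = 0.
Lower-right is two-thirds across and two-thirds down within the crop:
x = 551.00 + 2 × 1288.00/3 ≈ 1410; y = 0.00 + 2 × 1610.00/3 ≈ 1073.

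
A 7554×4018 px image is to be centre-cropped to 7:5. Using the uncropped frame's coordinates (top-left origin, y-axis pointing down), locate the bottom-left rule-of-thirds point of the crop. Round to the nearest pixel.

(2839, 2679)

7554/4018 > 7/5, so the 7:5 crop keeps the full height 4018 and trims width to 4018 × 7/5 = 5625.20 px.
Left offset = (7554 − 5625.20)/2 = 964.40 px; top offset = 0.
Bottom-left is one-third across and two-thirds down within the crop:
x = 964.40 + 1 × 5625.20/3 ≈ 2839; y = 0.00 + 2 × 4018.00/3 ≈ 2679.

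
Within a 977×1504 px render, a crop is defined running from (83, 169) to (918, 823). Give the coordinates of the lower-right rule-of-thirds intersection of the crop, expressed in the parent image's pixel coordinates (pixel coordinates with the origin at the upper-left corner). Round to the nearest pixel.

x = 640 px, y = 605 px

Crop width = 918 − 83 = 835 px; one third is 278.33 px.
Crop height = 823 − 169 = 654 px; one third is 218.00 px.
The lower-right point is two-thirds across and two-thirds down within the crop:
x = 83 + 2 × 278.33 ≈ 640; y = 169 + 2 × 218.00 ≈ 605.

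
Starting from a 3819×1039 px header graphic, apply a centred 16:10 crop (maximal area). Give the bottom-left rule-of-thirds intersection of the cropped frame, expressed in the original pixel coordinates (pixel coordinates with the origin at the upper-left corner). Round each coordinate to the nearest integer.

3819/1039 > 16/10, so the 16:10 crop keeps the full height 1039 and trims width to 1039 × 16/10 = 1662.40 px.
Left offset = (3819 − 1662.40)/2 = 1078.30 px; top offset = 0.
Bottom-left is one-third across and two-thirds down within the crop:
x = 1078.30 + 1 × 1662.40/3 ≈ 1632; y = 0.00 + 2 × 1039.00/3 ≈ 693.

(1632, 693)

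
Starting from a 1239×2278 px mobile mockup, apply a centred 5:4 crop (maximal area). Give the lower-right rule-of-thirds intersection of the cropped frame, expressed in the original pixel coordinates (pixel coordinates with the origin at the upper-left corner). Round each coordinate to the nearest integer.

1239/2278 < 5/4, so the 5:4 crop keeps the full width 1239 and trims height to 1239 × 4/5 = 991.20 px.
Top offset = (2278 − 991.20)/2 = 643.40 px; left offset = 0.
Lower-right is two-thirds across and two-thirds down within the crop:
x = 0.00 + 2 × 1239.00/3 ≈ 826; y = 643.40 + 2 × 991.20/3 ≈ 1304.

x = 826 px, y = 1304 px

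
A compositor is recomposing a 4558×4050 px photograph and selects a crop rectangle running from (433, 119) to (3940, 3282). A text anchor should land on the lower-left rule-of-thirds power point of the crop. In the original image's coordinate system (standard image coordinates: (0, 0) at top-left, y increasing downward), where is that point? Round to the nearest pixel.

x = 1602 px, y = 2228 px

Crop width = 3940 − 433 = 3507 px; one third is 1169.00 px.
Crop height = 3282 − 119 = 3163 px; one third is 1054.33 px.
The lower-left point is one-third across and two-thirds down within the crop:
x = 433 + 1 × 1169.00 ≈ 1602; y = 119 + 2 × 1054.33 ≈ 2228.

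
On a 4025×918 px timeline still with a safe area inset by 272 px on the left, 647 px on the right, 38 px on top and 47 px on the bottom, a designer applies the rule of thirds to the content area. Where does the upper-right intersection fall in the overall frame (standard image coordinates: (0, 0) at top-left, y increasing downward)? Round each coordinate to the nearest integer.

Content width = 4025 − 272 − 647 = 3106 px; content height = 918 − 38 − 47 = 833 px.
Upper-right is two-thirds across and one-third down within the content area.
x = 272 + 2 × 3106/3 = 272 + 2070.67 ≈ 2343
y = 38 + 1 × 833/3 = 38 + 277.67 ≈ 316

x = 2343 px, y = 316 px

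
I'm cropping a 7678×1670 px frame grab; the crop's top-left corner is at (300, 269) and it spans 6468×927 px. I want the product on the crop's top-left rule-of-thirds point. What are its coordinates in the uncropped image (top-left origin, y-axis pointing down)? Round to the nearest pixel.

One third of the crop width 6468 is 2156.00 px.
One third of the crop height 927 is 309.00 px.
The top-left point is one-third across and one-third down within the crop:
x = 300 + 1 × 2156.00 ≈ 2456; y = 269 + 1 × 309.00 ≈ 578.

x = 2456 px, y = 578 px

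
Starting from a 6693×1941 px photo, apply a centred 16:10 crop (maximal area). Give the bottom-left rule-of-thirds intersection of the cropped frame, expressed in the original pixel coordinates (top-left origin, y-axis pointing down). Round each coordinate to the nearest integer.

6693/1941 > 16/10, so the 16:10 crop keeps the full height 1941 and trims width to 1941 × 16/10 = 3105.60 px.
Left offset = (6693 − 3105.60)/2 = 1793.70 px; top offset = 0.
Bottom-left is one-third across and two-thirds down within the crop:
x = 1793.70 + 1 × 3105.60/3 ≈ 2829; y = 0.00 + 2 × 1941.00/3 ≈ 1294.

x = 2829 px, y = 1294 px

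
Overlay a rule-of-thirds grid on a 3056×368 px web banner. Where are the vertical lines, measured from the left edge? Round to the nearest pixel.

3056 / 3 = 1018.67, so the vertical lines sit at one and two thirds of 3056.

1019 px and 2037 px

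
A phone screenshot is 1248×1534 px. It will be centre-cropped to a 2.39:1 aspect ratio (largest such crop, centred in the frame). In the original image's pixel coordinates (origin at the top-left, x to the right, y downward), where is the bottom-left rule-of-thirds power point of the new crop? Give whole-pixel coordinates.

1248/1534 < 2.39/1, so the 2.39:1 crop keeps the full width 1248 and trims height to 1248 × 1/2.39 = 522.18 px.
Top offset = (1534 − 522.18)/2 = 505.91 px; left offset = 0.
Bottom-left is one-third across and two-thirds down within the crop:
x = 0.00 + 1 × 1248.00/3 ≈ 416; y = 505.91 + 2 × 522.18/3 ≈ 854.

x = 416 px, y = 854 px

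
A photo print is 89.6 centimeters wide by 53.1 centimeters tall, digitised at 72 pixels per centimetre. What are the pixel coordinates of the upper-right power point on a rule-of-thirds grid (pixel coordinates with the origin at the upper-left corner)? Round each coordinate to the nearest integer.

(4301, 1274)

In pixels the canvas is 89.6 × 72 = 6451.2 wide and 53.1 × 72 = 3823.2 tall.
The upper-right point is two-thirds across and one-third down:
x = 2 × 6451.2/3 ≈ 4301; y = 1 × 3823.2/3 ≈ 1274.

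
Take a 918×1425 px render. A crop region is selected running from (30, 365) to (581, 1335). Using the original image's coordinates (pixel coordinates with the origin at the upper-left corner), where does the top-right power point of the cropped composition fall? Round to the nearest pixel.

x = 397 px, y = 688 px

Crop width = 581 − 30 = 551 px; one third is 183.67 px.
Crop height = 1335 − 365 = 970 px; one third is 323.33 px.
The top-right point is two-thirds across and one-third down within the crop:
x = 30 + 2 × 183.67 ≈ 397; y = 365 + 1 × 323.33 ≈ 688.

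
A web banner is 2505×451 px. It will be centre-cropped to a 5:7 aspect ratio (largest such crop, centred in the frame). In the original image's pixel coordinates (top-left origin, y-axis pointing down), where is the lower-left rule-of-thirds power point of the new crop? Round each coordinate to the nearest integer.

(1199, 301)

2505/451 > 5/7, so the 5:7 crop keeps the full height 451 and trims width to 451 × 5/7 = 322.14 px.
Left offset = (2505 − 322.14)/2 = 1091.43 px; top offset = 0.
Lower-left is one-third across and two-thirds down within the crop:
x = 1091.43 + 1 × 322.14/3 ≈ 1199; y = 0.00 + 2 × 451.00/3 ≈ 301.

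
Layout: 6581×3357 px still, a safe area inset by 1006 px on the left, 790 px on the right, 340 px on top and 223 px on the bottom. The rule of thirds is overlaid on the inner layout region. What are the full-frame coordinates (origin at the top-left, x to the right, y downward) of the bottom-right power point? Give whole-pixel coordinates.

(4196, 2203)

Content width = 6581 − 1006 − 790 = 4785 px; content height = 3357 − 340 − 223 = 2794 px.
Bottom-right is two-thirds across and two-thirds down within the inner layout region.
x = 1006 + 2 × 4785/3 = 1006 + 3190.00 ≈ 4196
y = 340 + 2 × 2794/3 = 340 + 1862.67 ≈ 2203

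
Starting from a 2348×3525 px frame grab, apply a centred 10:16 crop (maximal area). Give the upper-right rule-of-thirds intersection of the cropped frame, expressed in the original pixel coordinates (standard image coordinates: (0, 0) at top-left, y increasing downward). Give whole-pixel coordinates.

x = 1541 px, y = 1175 px

2348/3525 > 10/16, so the 10:16 crop keeps the full height 3525 and trims width to 3525 × 10/16 = 2203.12 px.
Left offset = (2348 − 2203.12)/2 = 72.44 px; top offset = 0.
Upper-right is two-thirds across and one-third down within the crop:
x = 72.44 + 2 × 2203.12/3 ≈ 1541; y = 0.00 + 1 × 3525.00/3 ≈ 1175.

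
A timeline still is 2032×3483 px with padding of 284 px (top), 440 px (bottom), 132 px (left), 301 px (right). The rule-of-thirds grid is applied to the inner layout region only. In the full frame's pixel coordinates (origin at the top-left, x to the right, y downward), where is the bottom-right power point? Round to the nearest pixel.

(1198, 2123)

Content width = 2032 − 132 − 301 = 1599 px; content height = 3483 − 284 − 440 = 2759 px.
Bottom-right is two-thirds across and two-thirds down within the inner layout region.
x = 132 + 2 × 1599/3 = 132 + 1066.00 ≈ 1198
y = 284 + 2 × 2759/3 = 284 + 1839.33 ≈ 2123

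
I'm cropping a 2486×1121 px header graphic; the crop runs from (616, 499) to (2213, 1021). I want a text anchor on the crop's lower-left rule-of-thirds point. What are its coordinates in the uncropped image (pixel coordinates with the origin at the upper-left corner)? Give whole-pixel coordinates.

Crop width = 2213 − 616 = 1597 px; one third is 532.33 px.
Crop height = 1021 − 499 = 522 px; one third is 174.00 px.
The lower-left point is one-third across and two-thirds down within the crop:
x = 616 + 1 × 532.33 ≈ 1148; y = 499 + 2 × 174.00 ≈ 847.

x = 1148 px, y = 847 px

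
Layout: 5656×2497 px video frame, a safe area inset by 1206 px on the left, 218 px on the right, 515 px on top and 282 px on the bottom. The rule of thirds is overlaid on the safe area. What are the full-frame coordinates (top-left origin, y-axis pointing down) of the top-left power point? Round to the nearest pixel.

x = 2617 px, y = 1082 px

Content width = 5656 − 1206 − 218 = 4232 px; content height = 2497 − 515 − 282 = 1700 px.
Top-left is one-third across and one-third down within the safe area.
x = 1206 + 1 × 4232/3 = 1206 + 1410.67 ≈ 2617
y = 515 + 1 × 1700/3 = 515 + 566.67 ≈ 1082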